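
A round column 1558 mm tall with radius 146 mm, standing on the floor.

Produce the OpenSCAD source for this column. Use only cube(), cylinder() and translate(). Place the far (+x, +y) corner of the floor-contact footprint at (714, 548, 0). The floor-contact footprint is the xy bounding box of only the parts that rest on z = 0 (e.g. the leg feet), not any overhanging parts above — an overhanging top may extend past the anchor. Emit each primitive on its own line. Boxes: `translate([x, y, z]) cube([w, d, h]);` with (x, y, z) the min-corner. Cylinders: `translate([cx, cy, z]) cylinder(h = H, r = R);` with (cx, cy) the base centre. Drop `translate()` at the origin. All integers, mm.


translate([568, 402, 0]) cylinder(h = 1558, r = 146);


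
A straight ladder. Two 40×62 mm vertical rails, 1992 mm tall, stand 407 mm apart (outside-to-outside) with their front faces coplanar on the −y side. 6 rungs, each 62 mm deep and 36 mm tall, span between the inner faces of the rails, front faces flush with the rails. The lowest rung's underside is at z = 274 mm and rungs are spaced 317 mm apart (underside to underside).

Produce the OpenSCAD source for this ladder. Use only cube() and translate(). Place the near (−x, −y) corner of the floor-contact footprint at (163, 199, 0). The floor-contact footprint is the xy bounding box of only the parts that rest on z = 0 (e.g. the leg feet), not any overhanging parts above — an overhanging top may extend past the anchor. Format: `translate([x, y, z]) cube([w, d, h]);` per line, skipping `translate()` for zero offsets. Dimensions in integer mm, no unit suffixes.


translate([163, 199, 0]) cube([40, 62, 1992]);
translate([530, 199, 0]) cube([40, 62, 1992]);
translate([203, 199, 274]) cube([327, 62, 36]);
translate([203, 199, 591]) cube([327, 62, 36]);
translate([203, 199, 908]) cube([327, 62, 36]);
translate([203, 199, 1225]) cube([327, 62, 36]);
translate([203, 199, 1542]) cube([327, 62, 36]);
translate([203, 199, 1859]) cube([327, 62, 36]);


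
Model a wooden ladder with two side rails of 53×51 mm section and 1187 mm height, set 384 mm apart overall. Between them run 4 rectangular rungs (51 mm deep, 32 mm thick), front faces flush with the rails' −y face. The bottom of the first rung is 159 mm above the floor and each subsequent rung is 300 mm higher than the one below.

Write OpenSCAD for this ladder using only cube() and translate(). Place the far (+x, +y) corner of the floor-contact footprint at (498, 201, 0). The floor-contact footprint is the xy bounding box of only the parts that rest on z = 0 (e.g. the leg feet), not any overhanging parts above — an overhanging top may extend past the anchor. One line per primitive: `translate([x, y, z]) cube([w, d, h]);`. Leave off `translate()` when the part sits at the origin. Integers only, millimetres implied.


translate([114, 150, 0]) cube([53, 51, 1187]);
translate([445, 150, 0]) cube([53, 51, 1187]);
translate([167, 150, 159]) cube([278, 51, 32]);
translate([167, 150, 459]) cube([278, 51, 32]);
translate([167, 150, 759]) cube([278, 51, 32]);
translate([167, 150, 1059]) cube([278, 51, 32]);


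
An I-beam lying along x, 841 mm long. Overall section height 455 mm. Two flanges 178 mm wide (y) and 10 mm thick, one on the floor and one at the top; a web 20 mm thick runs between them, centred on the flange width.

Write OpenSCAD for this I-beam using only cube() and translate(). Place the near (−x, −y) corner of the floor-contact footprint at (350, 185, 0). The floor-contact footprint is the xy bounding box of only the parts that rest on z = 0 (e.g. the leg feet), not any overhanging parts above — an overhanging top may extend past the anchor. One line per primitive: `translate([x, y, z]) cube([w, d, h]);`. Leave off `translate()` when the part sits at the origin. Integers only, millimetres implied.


translate([350, 185, 0]) cube([841, 178, 10]);
translate([350, 264, 10]) cube([841, 20, 435]);
translate([350, 185, 445]) cube([841, 178, 10]);


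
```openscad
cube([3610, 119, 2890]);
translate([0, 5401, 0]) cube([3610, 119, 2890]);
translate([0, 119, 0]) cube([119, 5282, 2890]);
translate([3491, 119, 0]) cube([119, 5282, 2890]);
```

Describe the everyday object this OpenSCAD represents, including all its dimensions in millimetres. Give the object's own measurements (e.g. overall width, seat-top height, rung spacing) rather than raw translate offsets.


The wall frame of a small rectangular building: four walls, each 2890 mm tall and 119 mm thick, enclosing a footprint 3610 mm (x) by 5520 mm (y) outside-to-outside, with no floor or roof. The front and back walls (the −y and +y sides) span the full width; the two side walls fit between them.


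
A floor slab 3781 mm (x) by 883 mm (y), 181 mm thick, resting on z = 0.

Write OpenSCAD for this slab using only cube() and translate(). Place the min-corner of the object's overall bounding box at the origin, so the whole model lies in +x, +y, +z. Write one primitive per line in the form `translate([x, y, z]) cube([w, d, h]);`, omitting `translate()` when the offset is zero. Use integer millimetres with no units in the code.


cube([3781, 883, 181]);


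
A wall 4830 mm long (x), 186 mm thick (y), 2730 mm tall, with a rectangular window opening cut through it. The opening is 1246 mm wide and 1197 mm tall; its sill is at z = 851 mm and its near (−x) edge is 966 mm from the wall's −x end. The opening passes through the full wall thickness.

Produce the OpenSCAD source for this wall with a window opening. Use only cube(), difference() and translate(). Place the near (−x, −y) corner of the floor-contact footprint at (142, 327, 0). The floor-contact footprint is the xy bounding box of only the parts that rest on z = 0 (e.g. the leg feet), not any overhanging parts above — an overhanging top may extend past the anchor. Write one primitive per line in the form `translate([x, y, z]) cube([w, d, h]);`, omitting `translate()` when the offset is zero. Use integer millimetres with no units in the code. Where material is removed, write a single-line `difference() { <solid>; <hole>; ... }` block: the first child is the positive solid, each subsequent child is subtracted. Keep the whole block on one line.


difference() { translate([142, 327, 0]) cube([4830, 186, 2730]); translate([1108, 327, 851]) cube([1246, 186, 1197]); }


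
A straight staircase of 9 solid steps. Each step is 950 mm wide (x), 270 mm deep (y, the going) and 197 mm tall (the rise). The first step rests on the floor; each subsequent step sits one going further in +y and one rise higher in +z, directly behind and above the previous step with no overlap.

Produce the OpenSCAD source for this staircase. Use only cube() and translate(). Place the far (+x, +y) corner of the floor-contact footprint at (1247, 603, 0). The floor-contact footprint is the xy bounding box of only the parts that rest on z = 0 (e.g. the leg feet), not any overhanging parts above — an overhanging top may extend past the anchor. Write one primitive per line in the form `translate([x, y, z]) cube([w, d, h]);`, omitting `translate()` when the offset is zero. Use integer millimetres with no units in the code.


translate([297, 333, 0]) cube([950, 270, 197]);
translate([297, 603, 197]) cube([950, 270, 197]);
translate([297, 873, 394]) cube([950, 270, 197]);
translate([297, 1143, 591]) cube([950, 270, 197]);
translate([297, 1413, 788]) cube([950, 270, 197]);
translate([297, 1683, 985]) cube([950, 270, 197]);
translate([297, 1953, 1182]) cube([950, 270, 197]);
translate([297, 2223, 1379]) cube([950, 270, 197]);
translate([297, 2493, 1576]) cube([950, 270, 197]);


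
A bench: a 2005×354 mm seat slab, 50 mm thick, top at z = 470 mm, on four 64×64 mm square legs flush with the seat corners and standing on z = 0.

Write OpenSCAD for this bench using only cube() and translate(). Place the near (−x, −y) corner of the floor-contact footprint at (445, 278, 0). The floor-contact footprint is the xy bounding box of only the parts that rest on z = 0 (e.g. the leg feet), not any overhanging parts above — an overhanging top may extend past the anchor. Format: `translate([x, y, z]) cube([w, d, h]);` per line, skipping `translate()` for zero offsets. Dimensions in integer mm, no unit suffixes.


translate([445, 278, 420]) cube([2005, 354, 50]);
translate([445, 278, 0]) cube([64, 64, 420]);
translate([445, 568, 0]) cube([64, 64, 420]);
translate([2386, 278, 0]) cube([64, 64, 420]);
translate([2386, 568, 0]) cube([64, 64, 420]);


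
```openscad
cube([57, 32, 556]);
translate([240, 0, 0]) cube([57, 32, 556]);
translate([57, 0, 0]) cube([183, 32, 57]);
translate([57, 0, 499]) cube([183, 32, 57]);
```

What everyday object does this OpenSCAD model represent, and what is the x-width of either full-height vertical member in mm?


A picture frame. The border width is 57 mm.

Four thin pieces enclosing a rectangular opening — a picture frame. The two full-height stiles are 556 mm tall; the top rail sits at z = 499 and is 57 mm tall, so the border above the opening is 556 − 499 = 57 mm, matching the stile x-width.


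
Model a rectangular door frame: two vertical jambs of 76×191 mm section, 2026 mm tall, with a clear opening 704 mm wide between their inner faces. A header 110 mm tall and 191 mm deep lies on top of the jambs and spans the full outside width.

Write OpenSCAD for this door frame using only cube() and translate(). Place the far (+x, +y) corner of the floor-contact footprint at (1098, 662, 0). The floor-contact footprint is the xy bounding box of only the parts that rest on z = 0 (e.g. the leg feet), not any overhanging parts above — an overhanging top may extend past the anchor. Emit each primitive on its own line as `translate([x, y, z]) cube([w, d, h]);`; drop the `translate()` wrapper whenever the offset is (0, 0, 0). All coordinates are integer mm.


translate([242, 471, 0]) cube([76, 191, 2026]);
translate([1022, 471, 0]) cube([76, 191, 2026]);
translate([242, 471, 2026]) cube([856, 191, 110]);


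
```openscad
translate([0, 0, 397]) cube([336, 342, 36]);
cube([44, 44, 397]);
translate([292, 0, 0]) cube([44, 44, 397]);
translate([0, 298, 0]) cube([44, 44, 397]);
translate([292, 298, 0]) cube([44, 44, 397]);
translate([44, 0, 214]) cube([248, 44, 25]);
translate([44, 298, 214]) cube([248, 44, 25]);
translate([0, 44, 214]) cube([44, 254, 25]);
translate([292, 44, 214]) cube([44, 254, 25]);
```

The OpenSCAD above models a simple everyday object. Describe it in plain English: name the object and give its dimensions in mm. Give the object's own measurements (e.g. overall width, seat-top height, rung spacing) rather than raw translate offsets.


A simple wooden stool: a rectangular seat 336 mm (x) by 342 mm (y), 36 mm thick, top face at z = 433 mm, on four square legs, each 44×44 mm in cross-section. The legs rest on z = 0, each flush with a corner of the seat. Four stretchers, 44 mm wide and 25 mm tall, connect adjacent legs with their undersides at z = 214 mm, each running between the inner faces of the legs it joins and aligned with the legs' outer faces on the other axis.


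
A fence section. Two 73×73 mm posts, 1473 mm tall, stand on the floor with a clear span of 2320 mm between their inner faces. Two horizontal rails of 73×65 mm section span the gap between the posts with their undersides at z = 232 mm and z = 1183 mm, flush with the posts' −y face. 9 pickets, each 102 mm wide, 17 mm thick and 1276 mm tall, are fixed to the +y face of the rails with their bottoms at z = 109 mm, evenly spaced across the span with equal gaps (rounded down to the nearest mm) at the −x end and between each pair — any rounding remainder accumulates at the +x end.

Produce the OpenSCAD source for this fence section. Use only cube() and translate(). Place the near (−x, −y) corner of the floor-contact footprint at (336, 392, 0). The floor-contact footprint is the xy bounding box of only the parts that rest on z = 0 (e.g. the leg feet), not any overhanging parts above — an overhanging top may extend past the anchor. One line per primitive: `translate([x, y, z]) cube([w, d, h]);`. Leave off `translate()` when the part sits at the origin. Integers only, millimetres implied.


translate([336, 392, 0]) cube([73, 73, 1473]);
translate([2729, 392, 0]) cube([73, 73, 1473]);
translate([409, 392, 232]) cube([2320, 73, 65]);
translate([409, 392, 1183]) cube([2320, 73, 65]);
translate([549, 465, 109]) cube([102, 17, 1276]);
translate([791, 465, 109]) cube([102, 17, 1276]);
translate([1033, 465, 109]) cube([102, 17, 1276]);
translate([1275, 465, 109]) cube([102, 17, 1276]);
translate([1517, 465, 109]) cube([102, 17, 1276]);
translate([1759, 465, 109]) cube([102, 17, 1276]);
translate([2001, 465, 109]) cube([102, 17, 1276]);
translate([2243, 465, 109]) cube([102, 17, 1276]);
translate([2485, 465, 109]) cube([102, 17, 1276]);


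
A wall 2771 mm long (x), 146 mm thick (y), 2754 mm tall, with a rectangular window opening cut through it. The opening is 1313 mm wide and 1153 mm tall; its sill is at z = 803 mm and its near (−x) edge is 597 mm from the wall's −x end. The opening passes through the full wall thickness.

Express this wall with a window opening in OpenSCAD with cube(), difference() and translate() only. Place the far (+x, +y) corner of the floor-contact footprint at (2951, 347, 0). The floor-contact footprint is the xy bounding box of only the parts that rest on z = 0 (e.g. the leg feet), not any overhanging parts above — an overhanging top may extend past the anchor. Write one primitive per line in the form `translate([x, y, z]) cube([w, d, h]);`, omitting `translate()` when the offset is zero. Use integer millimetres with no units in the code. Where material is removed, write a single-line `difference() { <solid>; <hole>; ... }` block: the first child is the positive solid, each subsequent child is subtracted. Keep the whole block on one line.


difference() { translate([180, 201, 0]) cube([2771, 146, 2754]); translate([777, 201, 803]) cube([1313, 146, 1153]); }


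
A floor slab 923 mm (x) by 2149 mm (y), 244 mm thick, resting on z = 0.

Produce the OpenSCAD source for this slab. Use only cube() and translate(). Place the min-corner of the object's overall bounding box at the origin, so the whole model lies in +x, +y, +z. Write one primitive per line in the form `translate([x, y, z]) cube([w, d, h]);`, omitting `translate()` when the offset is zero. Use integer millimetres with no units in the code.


cube([923, 2149, 244]);


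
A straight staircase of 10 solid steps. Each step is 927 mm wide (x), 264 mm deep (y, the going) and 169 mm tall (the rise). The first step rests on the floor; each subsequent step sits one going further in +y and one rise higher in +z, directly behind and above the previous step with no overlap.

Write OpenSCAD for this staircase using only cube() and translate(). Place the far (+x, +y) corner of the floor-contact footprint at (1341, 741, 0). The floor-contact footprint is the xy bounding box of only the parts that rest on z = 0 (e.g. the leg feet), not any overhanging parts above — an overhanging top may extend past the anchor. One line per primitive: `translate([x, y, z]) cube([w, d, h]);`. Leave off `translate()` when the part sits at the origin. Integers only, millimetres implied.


translate([414, 477, 0]) cube([927, 264, 169]);
translate([414, 741, 169]) cube([927, 264, 169]);
translate([414, 1005, 338]) cube([927, 264, 169]);
translate([414, 1269, 507]) cube([927, 264, 169]);
translate([414, 1533, 676]) cube([927, 264, 169]);
translate([414, 1797, 845]) cube([927, 264, 169]);
translate([414, 2061, 1014]) cube([927, 264, 169]);
translate([414, 2325, 1183]) cube([927, 264, 169]);
translate([414, 2589, 1352]) cube([927, 264, 169]);
translate([414, 2853, 1521]) cube([927, 264, 169]);


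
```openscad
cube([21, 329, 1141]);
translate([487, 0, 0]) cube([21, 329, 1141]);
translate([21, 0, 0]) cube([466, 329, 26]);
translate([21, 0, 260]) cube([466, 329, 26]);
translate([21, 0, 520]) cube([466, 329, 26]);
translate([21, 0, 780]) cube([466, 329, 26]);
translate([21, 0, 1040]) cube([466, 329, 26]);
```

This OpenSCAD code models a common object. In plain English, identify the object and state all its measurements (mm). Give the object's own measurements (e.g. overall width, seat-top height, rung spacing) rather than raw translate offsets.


An open bookshelf. Two side panels, each 21 mm thick, 329 mm deep and 1141 mm tall, stand 508 mm apart (outside-to-outside). Between them sit 5 shelves, each 26 mm thick and 329 mm deep, spanning the full gap between the sides. The bottom shelf rests on the floor (its underside at z = 0) and the clear gap between one shelf's top and the next shelf's underside is 234 mm.


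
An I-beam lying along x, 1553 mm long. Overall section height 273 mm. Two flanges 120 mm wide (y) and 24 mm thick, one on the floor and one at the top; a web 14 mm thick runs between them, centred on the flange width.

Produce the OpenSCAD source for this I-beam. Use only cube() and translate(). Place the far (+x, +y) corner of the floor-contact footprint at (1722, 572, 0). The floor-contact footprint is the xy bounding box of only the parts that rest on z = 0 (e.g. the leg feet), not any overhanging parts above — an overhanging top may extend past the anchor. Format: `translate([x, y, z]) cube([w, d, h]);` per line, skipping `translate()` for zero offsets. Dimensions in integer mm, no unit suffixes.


translate([169, 452, 0]) cube([1553, 120, 24]);
translate([169, 505, 24]) cube([1553, 14, 225]);
translate([169, 452, 249]) cube([1553, 120, 24]);


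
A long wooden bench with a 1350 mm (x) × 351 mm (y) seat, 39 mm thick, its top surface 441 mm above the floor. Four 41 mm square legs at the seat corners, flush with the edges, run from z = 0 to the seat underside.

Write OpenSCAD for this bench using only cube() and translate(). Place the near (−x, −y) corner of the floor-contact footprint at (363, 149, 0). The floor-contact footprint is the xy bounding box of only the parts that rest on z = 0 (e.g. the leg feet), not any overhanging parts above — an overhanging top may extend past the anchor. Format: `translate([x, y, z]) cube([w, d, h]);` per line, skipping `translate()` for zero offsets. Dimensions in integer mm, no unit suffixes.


translate([363, 149, 402]) cube([1350, 351, 39]);
translate([363, 149, 0]) cube([41, 41, 402]);
translate([363, 459, 0]) cube([41, 41, 402]);
translate([1672, 149, 0]) cube([41, 41, 402]);
translate([1672, 459, 0]) cube([41, 41, 402]);


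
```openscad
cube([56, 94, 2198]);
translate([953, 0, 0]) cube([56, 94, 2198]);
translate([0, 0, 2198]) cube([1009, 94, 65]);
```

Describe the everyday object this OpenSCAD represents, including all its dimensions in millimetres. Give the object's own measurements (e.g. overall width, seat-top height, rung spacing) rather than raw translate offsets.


A door frame. The clear opening is 897 mm wide and 2198 mm high. Two 56 mm wide jambs, 94 mm deep, stand either side of the opening from the floor to the top of the opening. A 65 mm thick head sits across the top of both jambs, spanning the full outside width of the frame.


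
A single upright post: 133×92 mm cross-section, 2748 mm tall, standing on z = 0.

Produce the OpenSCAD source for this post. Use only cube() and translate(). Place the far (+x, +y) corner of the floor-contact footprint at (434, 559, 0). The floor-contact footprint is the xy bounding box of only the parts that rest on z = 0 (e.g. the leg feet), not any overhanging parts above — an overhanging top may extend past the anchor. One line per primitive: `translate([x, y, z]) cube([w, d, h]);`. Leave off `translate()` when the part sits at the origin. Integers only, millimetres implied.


translate([301, 467, 0]) cube([133, 92, 2748]);


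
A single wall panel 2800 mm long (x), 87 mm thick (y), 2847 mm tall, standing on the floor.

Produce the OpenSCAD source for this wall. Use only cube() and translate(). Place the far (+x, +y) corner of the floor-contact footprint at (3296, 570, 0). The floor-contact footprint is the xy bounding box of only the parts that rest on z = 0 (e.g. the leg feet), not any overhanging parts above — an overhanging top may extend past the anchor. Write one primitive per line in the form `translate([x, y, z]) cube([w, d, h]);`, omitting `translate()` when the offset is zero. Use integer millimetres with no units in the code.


translate([496, 483, 0]) cube([2800, 87, 2847]);


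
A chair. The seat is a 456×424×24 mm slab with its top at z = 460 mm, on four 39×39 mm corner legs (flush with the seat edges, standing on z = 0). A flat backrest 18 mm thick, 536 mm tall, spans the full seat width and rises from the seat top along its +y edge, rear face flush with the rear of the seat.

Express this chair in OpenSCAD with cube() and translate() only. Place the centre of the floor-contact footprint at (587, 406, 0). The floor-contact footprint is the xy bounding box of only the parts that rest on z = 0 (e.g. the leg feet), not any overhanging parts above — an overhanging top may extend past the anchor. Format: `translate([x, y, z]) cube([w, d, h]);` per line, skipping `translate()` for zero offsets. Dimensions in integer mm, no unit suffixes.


translate([359, 194, 436]) cube([456, 424, 24]);
translate([359, 194, 0]) cube([39, 39, 436]);
translate([776, 194, 0]) cube([39, 39, 436]);
translate([359, 579, 0]) cube([39, 39, 436]);
translate([776, 579, 0]) cube([39, 39, 436]);
translate([359, 600, 460]) cube([456, 18, 536]);


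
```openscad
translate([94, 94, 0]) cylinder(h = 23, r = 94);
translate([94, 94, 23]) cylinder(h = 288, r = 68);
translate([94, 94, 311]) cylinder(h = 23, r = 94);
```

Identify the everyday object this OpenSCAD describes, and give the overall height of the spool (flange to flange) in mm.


A spool. The overall height is 334 mm.

Three coaxial cylinders, large–small–large — a spool. Two 23 mm flanges and a 288 mm core give 23 + 288 + 23 = 334 mm.


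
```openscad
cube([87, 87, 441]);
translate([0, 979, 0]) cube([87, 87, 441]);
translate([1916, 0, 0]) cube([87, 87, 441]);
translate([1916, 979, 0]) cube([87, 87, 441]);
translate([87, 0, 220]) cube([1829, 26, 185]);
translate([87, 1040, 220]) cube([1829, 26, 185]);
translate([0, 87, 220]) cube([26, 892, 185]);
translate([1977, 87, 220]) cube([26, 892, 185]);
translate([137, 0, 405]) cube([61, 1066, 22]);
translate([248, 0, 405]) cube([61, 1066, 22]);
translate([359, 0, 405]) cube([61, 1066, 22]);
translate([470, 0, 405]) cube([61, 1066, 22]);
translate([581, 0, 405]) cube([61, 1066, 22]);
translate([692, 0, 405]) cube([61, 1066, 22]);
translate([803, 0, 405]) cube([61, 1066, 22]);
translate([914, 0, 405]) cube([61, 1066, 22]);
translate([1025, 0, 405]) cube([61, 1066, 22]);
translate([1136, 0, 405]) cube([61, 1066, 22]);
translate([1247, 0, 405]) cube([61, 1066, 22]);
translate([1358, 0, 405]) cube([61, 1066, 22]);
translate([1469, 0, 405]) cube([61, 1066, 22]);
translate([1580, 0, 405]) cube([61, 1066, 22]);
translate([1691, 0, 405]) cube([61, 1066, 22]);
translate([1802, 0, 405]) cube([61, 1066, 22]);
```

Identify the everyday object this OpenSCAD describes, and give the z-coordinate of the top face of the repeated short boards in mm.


A bed frame. The slat-top height is 427 mm.

Four posts, four rails, and a row of slats — a bed frame. Slats sit on the rails at z = 220 + 185 = 405; with slat thickness 22, the top is 427 mm.


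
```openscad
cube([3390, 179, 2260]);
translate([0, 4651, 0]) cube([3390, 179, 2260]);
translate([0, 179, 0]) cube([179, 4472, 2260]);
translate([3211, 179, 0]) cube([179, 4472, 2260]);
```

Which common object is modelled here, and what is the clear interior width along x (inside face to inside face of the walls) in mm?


A house (or room) frame. The interior width is 3032 mm.

Four 2260 mm walls enclosing a rectangle with no floor or roof — a room or house frame. Outside width is 3390 mm and wall thickness is 179 mm, so the interior width is 3390 − 2 × 179 = 3032 mm.


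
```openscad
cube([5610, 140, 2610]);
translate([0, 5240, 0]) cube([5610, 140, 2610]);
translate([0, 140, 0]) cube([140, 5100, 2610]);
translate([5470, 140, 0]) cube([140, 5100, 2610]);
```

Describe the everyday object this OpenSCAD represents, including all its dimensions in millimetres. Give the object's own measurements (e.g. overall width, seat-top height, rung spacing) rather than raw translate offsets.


The wall frame of a small rectangular building: four walls, each 2610 mm tall and 140 mm thick, enclosing a footprint 5610 mm (x) by 5380 mm (y) outside-to-outside, with no floor or roof. The front and back walls (the −y and +y sides) span the full width; the two side walls fit between them.


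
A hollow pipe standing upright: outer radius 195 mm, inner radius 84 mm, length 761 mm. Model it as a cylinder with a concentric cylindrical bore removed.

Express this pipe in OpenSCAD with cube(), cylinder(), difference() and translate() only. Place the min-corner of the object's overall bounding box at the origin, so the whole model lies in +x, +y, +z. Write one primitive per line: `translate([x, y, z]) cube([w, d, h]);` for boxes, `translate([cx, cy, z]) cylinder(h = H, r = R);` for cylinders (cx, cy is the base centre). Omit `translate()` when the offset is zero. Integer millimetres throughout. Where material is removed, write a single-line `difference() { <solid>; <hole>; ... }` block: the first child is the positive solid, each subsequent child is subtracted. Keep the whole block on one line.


difference() { translate([195, 195, 0]) cylinder(h = 761, r = 195); translate([195, 195, 0]) cylinder(h = 761, r = 84); }


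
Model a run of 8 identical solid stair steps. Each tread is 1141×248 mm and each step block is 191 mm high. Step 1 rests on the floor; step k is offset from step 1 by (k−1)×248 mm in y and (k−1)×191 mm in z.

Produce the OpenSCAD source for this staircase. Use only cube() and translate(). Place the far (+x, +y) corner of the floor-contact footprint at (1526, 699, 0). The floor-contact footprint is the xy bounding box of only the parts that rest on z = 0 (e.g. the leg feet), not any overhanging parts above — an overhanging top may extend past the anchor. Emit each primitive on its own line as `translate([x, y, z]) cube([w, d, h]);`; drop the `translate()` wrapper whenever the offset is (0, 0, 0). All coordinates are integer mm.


translate([385, 451, 0]) cube([1141, 248, 191]);
translate([385, 699, 191]) cube([1141, 248, 191]);
translate([385, 947, 382]) cube([1141, 248, 191]);
translate([385, 1195, 573]) cube([1141, 248, 191]);
translate([385, 1443, 764]) cube([1141, 248, 191]);
translate([385, 1691, 955]) cube([1141, 248, 191]);
translate([385, 1939, 1146]) cube([1141, 248, 191]);
translate([385, 2187, 1337]) cube([1141, 248, 191]);


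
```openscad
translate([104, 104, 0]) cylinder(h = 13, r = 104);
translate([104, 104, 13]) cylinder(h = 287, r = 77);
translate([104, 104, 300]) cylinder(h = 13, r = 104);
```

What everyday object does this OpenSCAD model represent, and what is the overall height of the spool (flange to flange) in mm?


A spool. The overall height is 313 mm.

Three coaxial cylinders, large–small–large — a spool. Two 13 mm flanges and a 287 mm core give 13 + 287 + 13 = 313 mm.


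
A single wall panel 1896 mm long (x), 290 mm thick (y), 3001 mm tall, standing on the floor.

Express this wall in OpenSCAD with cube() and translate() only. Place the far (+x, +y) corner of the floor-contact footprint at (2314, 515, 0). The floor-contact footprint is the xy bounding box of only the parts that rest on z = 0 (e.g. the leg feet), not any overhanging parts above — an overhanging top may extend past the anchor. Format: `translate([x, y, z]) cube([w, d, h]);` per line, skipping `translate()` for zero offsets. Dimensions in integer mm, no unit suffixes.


translate([418, 225, 0]) cube([1896, 290, 3001]);


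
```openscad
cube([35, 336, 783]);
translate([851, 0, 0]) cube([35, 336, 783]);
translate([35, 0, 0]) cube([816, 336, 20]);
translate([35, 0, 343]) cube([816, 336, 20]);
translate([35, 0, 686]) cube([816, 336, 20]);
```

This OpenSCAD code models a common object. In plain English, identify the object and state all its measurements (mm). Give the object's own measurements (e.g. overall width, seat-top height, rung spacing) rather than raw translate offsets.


An open bookshelf. Two side panels, each 35 mm thick, 336 mm deep and 783 mm tall, stand 886 mm apart (outside-to-outside). Between them sit 3 shelves, each 20 mm thick and 336 mm deep, spanning the full gap between the sides. The bottom shelf rests on the floor (its underside at z = 0) and the clear gap between one shelf's top and the next shelf's underside is 323 mm.


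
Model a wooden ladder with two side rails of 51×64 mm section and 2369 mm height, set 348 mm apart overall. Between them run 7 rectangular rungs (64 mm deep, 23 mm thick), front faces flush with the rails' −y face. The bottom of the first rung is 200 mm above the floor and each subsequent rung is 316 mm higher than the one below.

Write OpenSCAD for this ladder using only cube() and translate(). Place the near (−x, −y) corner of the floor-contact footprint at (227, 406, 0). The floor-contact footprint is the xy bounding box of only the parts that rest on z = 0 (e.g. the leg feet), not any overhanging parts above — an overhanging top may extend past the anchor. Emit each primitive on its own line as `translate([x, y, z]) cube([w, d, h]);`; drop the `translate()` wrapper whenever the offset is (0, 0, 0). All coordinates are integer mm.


translate([227, 406, 0]) cube([51, 64, 2369]);
translate([524, 406, 0]) cube([51, 64, 2369]);
translate([278, 406, 200]) cube([246, 64, 23]);
translate([278, 406, 516]) cube([246, 64, 23]);
translate([278, 406, 832]) cube([246, 64, 23]);
translate([278, 406, 1148]) cube([246, 64, 23]);
translate([278, 406, 1464]) cube([246, 64, 23]);
translate([278, 406, 1780]) cube([246, 64, 23]);
translate([278, 406, 2096]) cube([246, 64, 23]);


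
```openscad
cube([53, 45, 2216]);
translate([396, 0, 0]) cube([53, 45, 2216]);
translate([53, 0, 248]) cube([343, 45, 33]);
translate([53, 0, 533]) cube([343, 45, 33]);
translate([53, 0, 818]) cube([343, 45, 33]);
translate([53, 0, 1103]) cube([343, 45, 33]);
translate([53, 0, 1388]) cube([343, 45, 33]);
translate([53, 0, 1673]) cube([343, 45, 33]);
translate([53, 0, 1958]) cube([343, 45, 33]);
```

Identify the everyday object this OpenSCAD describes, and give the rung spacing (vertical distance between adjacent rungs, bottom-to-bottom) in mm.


A ladder. The rung spacing is 285 mm.

Two tall 53×45 posts with 7 short bars between them — a ladder. Adjacent rungs sit at z = 248 and z = 533, so the spacing is 533 − 248 = 285 mm.


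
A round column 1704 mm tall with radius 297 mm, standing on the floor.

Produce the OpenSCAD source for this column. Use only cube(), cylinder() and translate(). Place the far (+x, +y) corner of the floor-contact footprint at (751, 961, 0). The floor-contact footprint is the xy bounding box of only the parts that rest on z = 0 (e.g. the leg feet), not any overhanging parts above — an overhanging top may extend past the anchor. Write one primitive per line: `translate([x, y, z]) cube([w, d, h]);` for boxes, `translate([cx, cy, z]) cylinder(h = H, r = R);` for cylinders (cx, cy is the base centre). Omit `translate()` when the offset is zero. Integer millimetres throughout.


translate([454, 664, 0]) cylinder(h = 1704, r = 297);


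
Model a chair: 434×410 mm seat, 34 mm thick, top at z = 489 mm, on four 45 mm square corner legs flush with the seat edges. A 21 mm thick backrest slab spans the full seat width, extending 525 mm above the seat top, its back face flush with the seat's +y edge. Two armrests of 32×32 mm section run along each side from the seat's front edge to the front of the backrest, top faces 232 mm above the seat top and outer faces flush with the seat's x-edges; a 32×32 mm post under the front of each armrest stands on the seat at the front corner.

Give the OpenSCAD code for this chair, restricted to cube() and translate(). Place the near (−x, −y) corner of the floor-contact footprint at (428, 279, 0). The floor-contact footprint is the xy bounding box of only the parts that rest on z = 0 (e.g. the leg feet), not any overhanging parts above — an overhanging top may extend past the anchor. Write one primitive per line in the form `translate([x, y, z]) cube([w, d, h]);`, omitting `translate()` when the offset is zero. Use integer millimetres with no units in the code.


translate([428, 279, 455]) cube([434, 410, 34]);
translate([428, 279, 0]) cube([45, 45, 455]);
translate([817, 279, 0]) cube([45, 45, 455]);
translate([428, 644, 0]) cube([45, 45, 455]);
translate([817, 644, 0]) cube([45, 45, 455]);
translate([428, 668, 489]) cube([434, 21, 525]);
translate([428, 279, 689]) cube([32, 389, 32]);
translate([830, 279, 689]) cube([32, 389, 32]);
translate([428, 279, 489]) cube([32, 32, 200]);
translate([830, 279, 489]) cube([32, 32, 200]);


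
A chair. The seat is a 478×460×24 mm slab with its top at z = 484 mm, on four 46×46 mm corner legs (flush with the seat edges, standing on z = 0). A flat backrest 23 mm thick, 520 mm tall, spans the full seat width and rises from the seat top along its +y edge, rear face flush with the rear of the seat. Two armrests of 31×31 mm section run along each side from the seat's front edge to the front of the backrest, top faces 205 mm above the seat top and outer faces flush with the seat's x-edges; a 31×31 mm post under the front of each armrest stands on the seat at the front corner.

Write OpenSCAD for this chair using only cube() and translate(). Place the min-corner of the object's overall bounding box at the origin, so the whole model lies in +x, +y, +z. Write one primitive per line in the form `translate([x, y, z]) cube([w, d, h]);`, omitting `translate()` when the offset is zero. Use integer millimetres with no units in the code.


translate([0, 0, 460]) cube([478, 460, 24]);
cube([46, 46, 460]);
translate([432, 0, 0]) cube([46, 46, 460]);
translate([0, 414, 0]) cube([46, 46, 460]);
translate([432, 414, 0]) cube([46, 46, 460]);
translate([0, 437, 484]) cube([478, 23, 520]);
translate([0, 0, 658]) cube([31, 437, 31]);
translate([447, 0, 658]) cube([31, 437, 31]);
translate([0, 0, 484]) cube([31, 31, 174]);
translate([447, 0, 484]) cube([31, 31, 174]);


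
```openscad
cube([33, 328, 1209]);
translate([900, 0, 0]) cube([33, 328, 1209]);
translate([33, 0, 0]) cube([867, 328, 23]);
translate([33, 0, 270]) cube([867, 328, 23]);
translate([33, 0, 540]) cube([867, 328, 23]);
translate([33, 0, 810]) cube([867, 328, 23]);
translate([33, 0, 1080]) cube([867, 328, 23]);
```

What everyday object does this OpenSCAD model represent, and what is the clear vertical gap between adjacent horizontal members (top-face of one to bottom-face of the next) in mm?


A bookshelf. The clear shelf gap is 247 mm.

Two tall side panels with 5 horizontal boards between them — a bookshelf. The first two shelf undersides are at z = 0 and z = 270; with shelf thickness 23, the clear gap is 270 − 0 − 23 = 247 mm.


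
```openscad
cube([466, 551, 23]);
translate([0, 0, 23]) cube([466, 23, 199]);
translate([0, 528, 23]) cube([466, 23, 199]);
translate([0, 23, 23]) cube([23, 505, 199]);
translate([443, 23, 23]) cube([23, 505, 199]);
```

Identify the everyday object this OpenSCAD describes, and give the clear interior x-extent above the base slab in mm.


An open box. The internal width is 420 mm.

A 466×551 base slab with four walls standing on it — an open box. The base is 466 mm wide and the walls are 23 mm thick, so the internal width is 466 − 2 × 23 = 420 mm.


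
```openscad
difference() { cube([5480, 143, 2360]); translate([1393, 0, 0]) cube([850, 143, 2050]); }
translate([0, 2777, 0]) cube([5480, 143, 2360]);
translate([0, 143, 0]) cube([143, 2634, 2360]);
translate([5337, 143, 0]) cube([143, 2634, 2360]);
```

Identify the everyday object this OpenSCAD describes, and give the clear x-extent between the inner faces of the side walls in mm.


A single room. The interior width is 5194 mm.

Four walls enclosing a rectangle with a door in the front wall — a room. Outside width 5480 minus two 143 mm walls gives 5194 mm.


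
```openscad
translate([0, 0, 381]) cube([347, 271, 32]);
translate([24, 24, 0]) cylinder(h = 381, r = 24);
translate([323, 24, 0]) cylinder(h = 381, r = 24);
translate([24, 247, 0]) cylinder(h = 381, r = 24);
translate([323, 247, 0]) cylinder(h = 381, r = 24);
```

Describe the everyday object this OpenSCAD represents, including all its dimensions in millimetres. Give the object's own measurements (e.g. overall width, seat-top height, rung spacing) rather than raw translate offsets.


A four-legged stool. The seat is a 347×271×32 mm slab whose top surface is at z = 413 mm; four round legs, each 48 mm in diameter, run from the floor (z = 0) to the underside of the seat, each leg's axis is inset half a diameter from the nearest pair of seat edges (so the leg's bounding box is flush with the corner).


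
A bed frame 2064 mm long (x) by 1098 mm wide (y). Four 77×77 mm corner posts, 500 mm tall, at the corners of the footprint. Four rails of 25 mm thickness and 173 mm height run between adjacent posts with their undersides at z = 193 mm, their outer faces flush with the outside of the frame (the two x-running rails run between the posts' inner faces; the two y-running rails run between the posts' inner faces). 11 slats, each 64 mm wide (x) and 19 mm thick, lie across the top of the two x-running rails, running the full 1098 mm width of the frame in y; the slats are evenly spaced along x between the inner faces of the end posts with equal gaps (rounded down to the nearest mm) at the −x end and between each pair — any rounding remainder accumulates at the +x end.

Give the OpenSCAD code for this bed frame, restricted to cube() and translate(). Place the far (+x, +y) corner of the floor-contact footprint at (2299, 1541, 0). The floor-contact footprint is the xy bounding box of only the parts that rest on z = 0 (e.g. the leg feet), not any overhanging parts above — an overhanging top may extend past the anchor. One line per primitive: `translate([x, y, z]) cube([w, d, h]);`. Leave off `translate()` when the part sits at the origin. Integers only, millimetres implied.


translate([235, 443, 0]) cube([77, 77, 500]);
translate([235, 1464, 0]) cube([77, 77, 500]);
translate([2222, 443, 0]) cube([77, 77, 500]);
translate([2222, 1464, 0]) cube([77, 77, 500]);
translate([312, 443, 193]) cube([1910, 25, 173]);
translate([312, 1516, 193]) cube([1910, 25, 173]);
translate([235, 520, 193]) cube([25, 944, 173]);
translate([2274, 520, 193]) cube([25, 944, 173]);
translate([412, 443, 366]) cube([64, 1098, 19]);
translate([576, 443, 366]) cube([64, 1098, 19]);
translate([740, 443, 366]) cube([64, 1098, 19]);
translate([904, 443, 366]) cube([64, 1098, 19]);
translate([1068, 443, 366]) cube([64, 1098, 19]);
translate([1232, 443, 366]) cube([64, 1098, 19]);
translate([1396, 443, 366]) cube([64, 1098, 19]);
translate([1560, 443, 366]) cube([64, 1098, 19]);
translate([1724, 443, 366]) cube([64, 1098, 19]);
translate([1888, 443, 366]) cube([64, 1098, 19]);
translate([2052, 443, 366]) cube([64, 1098, 19]);


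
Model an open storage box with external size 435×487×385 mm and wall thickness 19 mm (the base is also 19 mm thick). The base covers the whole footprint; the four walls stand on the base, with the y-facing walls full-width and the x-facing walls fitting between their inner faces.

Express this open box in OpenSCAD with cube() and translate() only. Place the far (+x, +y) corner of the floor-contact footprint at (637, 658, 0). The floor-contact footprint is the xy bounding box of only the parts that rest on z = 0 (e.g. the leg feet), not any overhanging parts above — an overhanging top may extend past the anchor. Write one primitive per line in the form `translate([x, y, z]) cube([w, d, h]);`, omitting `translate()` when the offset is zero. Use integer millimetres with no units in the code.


translate([202, 171, 0]) cube([435, 487, 19]);
translate([202, 171, 19]) cube([435, 19, 366]);
translate([202, 639, 19]) cube([435, 19, 366]);
translate([202, 190, 19]) cube([19, 449, 366]);
translate([618, 190, 19]) cube([19, 449, 366]);
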